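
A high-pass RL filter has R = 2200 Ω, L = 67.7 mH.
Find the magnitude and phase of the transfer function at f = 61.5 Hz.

Step 1 — Angular frequency: ω = 2π·61.5 = 386.4 rad/s.
Step 2 — Transfer function: H(jω) = jωL/(R + jωL).
Step 3 — Numerator jωL = j·26.16; denominator R + jωL = 2200 + j26.16.
Step 4 — H = 0.0001414 + j0.01189.
Step 5 — Magnitude: |H| = 0.01189 (-38.5 dB); phase: φ = 89.3°.

|H| = 0.01189 (-38.5 dB), φ = 89.3°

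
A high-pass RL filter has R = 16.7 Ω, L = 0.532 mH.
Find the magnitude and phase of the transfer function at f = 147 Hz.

Step 1 — Angular frequency: ω = 2π·147 = 923.6 rad/s.
Step 2 — Transfer function: H(jω) = jωL/(R + jωL).
Step 3 — Numerator jωL = j·0.4914; denominator R + jωL = 16.7 + j0.4914.
Step 4 — H = 0.000865 + j0.0294.
Step 5 — Magnitude: |H| = 0.02941 (-30.6 dB); phase: φ = 88.3°.

|H| = 0.02941 (-30.6 dB), φ = 88.3°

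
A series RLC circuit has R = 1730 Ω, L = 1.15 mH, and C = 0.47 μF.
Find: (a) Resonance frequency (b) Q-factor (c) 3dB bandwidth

Step 1 — Resonance: ω₀ = 1/√(LC) = 1/√(0.00115·4.7e-07) = 4.301e+04 rad/s.
Step 2 — f₀ = ω₀/(2π) = 6846 Hz.
Step 3 — Series Q: Q = ω₀L/R = 4.301e+04·0.00115/1730 = 0.02859.
Step 4 — Bandwidth: Δω = ω₀/Q = 1.504e+06 rad/s; BW = Δω/(2π) = 2.394e+05 Hz.

(a) f₀ = 6846 Hz  (b) Q = 0.02859  (c) BW = 2.394e+05 Hz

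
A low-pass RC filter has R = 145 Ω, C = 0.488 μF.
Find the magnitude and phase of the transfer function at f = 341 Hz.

Step 1 — Angular frequency: ω = 2π·341 = 2143 rad/s.
Step 2 — Transfer function: H(jω) = 1/(1 + jωRC).
Step 3 — Denominator: 1 + jωRC = 1 + j·2143·145·4.88e-07 = 1 + j0.1516.
Step 4 — H = 0.9775 - j0.1482.
Step 5 — Magnitude: |H| = 0.9887 (-0.1 dB); phase: φ = -8.6°.

|H| = 0.9887 (-0.1 dB), φ = -8.6°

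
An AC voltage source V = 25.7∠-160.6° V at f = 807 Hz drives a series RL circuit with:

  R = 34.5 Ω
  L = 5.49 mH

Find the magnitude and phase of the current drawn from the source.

Step 1 — Angular frequency: ω = 2π·f = 2π·807 = 5071 rad/s.
Step 2 — Component impedances:
  R: Z = R = 34.5 Ω
  L: Z = jωL = j·5071·0.00549 = 0 + j27.84 Ω
Step 3 — Series combination: Z_total = R + L = 34.5 + j27.84 Ω = 44.33∠38.9° Ω.
Step 4 — Source phasor: V = 25.7∠-160.6° V = -24.24 - j8.537 V.
Step 5 — Ohm's law: I = V / Z_total = (-24.24 - j8.537) / (34.5 + j27.84) = -0.5465 + j0.1935 A.
Step 6 — Convert to polar: |I| = 0.5797 A, ∠I = 160.5°.

I = 0.5797∠160.5° A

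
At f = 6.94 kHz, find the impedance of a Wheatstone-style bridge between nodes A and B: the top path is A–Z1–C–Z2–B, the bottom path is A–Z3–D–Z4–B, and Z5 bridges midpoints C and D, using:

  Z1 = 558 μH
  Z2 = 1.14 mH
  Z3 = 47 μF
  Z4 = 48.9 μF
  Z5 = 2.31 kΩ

Step 1 — Angular frequency: ω = 2π·f = 2π·6940 = 4.361e+04 rad/s.
Step 2 — Component impedances:
  Z1: Z = jωL = j·4.361e+04·0.000558 = 0 + j24.33 Ω
  Z2: Z = jωL = j·4.361e+04·0.00114 = 0 + j49.71 Ω
  Z3: Z = 1/(jωC) = -j/(ω·C) = 0 - j0.4879 Ω
  Z4: Z = 1/(jωC) = -j/(ω·C) = 0 - j0.469 Ω
  Z5: Z = R = 2310 Ω
Step 3 — Bridge requires nodal analysis (the Z5 bridge couples midpoints C and D, so the two paths cannot be reduced to a simple series/parallel combination). Setting node B to ground and injecting 1 A at node A, the 3-node admittance system at A, C, D solves to V_A = Z_AB = 1.337e-05 - j0.9694 Ω = 0.9694∠-90.0° Ω.

Z = 1.337e-05 - j0.9694 Ω = 0.9694∠-90.0° Ω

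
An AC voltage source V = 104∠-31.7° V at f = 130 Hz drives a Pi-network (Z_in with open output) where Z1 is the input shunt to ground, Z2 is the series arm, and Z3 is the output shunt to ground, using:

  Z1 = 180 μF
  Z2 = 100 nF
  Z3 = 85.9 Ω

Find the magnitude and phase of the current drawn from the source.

Step 1 — Angular frequency: ω = 2π·f = 2π·130 = 816.8 rad/s.
Step 2 — Component impedances:
  Z1: Z = 1/(jωC) = -j/(ω·C) = 0 - j6.801 Ω
  Z2: Z = 1/(jωC) = -j/(ω·C) = 0 - j1.224e+04 Ω
  Z3: Z = R = 85.9 Ω
Step 3 — With open output, the series arm Z2 and the output shunt Z3 appear in series to ground: Z2 + Z3 = 85.9 - j1.224e+04 Ω.
Step 4 — Parallel with input shunt Z1: Z_in = Z1 || (Z2 + Z3) = 2.648e-05 - j6.798 Ω = 6.798∠-90.0° Ω.
Step 5 — Source phasor: V = 104∠-31.7° V = 88.48 - j54.65 V.
Step 6 — Ohm's law: I = V / Z_total = (88.48 - j54.65) / (2.648e-05 - j6.798) = 8.039 + j13.02 A.
Step 7 — Convert to polar: |I| = 15.3 A, ∠I = 58.3°.

I = 15.3∠58.3° A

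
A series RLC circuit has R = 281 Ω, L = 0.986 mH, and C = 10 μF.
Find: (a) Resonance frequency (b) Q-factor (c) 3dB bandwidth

Step 1 — Resonance: ω₀ = 1/√(LC) = 1/√(0.000986·1e-05) = 1.007e+04 rad/s.
Step 2 — f₀ = ω₀/(2π) = 1603 Hz.
Step 3 — Series Q: Q = ω₀L/R = 1.007e+04·0.000986/281 = 0.03534.
Step 4 — Bandwidth: Δω = ω₀/Q = 2.85e+05 rad/s; BW = Δω/(2π) = 4.536e+04 Hz.

(a) f₀ = 1603 Hz  (b) Q = 0.03534  (c) BW = 4.536e+04 Hz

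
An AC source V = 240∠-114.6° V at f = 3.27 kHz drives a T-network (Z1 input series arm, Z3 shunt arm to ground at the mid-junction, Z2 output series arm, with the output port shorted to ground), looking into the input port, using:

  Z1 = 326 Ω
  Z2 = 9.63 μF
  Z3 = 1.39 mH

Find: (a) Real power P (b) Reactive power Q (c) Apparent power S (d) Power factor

Step 1 — Angular frequency: ω = 2π·f = 2π·3270 = 2.055e+04 rad/s.
Step 2 — Component impedances:
  Z1: Z = R = 326 Ω
  Z2: Z = 1/(jωC) = -j/(ω·C) = 0 - j5.054 Ω
  Z3: Z = jωL = j·2.055e+04·0.00139 = 0 + j28.56 Ω
Step 3 — With the output port shorted to ground, the output series arm Z2 runs from the junction to ground; the shunt arm Z3 also runs from the junction to ground. They appear in parallel: Z3 || Z2 = 0 - j6.141 Ω.
Step 4 — Series with input arm Z1: Z_in = Z1 + (Z3 || Z2) = 326 - j6.141 Ω = 326.1∠-1.1° Ω.
Step 5 — Source phasor: V = 240∠-114.6° V = -99.91 - j218.2 V.
Step 6 — Current: I = V / Z = -0.2938 - j0.6749 A = 0.7361∠-113.5° A.
Step 7 — Complex power: S = V·I* = 176.6 - j3.327 VA.
Step 8 — Real power: P = Re(S) = 176.6 W.
Step 9 — Reactive power: Q = Im(S) = -3.327 VAR.
Step 10 — Apparent power: |S| = 176.7 VA.
Step 11 — Power factor: PF = P/|S| = 0.9998 (leading).

(a) P = 176.6 W  (b) Q = -3.327 VAR  (c) S = 176.7 VA  (d) PF = 0.9998 (leading)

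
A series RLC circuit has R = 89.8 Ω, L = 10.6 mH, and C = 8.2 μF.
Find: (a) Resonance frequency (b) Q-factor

Step 1 — Resonance condition Im(Z)=0 gives ω₀ = 1/√(LC).
Step 2 — ω₀ = 1/√(0.0106·8.2e-06) = 3392 rad/s.
Step 3 — f₀ = ω₀/(2π) = 539.8 Hz.
Step 4 — Series Q: Q = ω₀L/R = 3392·0.0106/89.8 = 0.4004.

(a) f₀ = 539.8 Hz  (b) Q = 0.4004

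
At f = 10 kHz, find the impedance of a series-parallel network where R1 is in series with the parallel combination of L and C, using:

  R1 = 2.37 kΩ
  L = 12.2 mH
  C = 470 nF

Step 1 — Angular frequency: ω = 2π·f = 2π·1e+04 = 6.283e+04 rad/s.
Step 2 — Component impedances:
  R1: Z = R = 2370 Ω
  L: Z = jωL = j·6.283e+04·0.0122 = 0 + j766.5 Ω
  C: Z = 1/(jωC) = -j/(ω·C) = 0 - j33.86 Ω
Step 3 — Parallel branch: L || C = 1/(1/L + 1/C) = 0 - j35.43 Ω.
Step 4 — Series with R1: Z_total = R1 + (L || C) = 2370 - j35.43 Ω = 2370∠-0.9° Ω.

Z = 2370 - j35.43 Ω = 2370∠-0.9° Ω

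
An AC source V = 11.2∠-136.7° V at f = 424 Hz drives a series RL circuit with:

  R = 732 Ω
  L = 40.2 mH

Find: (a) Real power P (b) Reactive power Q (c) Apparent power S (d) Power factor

Step 1 — Angular frequency: ω = 2π·f = 2π·424 = 2664 rad/s.
Step 2 — Component impedances:
  R: Z = R = 732 Ω
  L: Z = jωL = j·2664·0.0402 = 0 + j107.1 Ω
Step 3 — Series combination: Z_total = R + L = 732 + j107.1 Ω = 739.8∠8.3° Ω.
Step 4 — Source phasor: V = 11.2∠-136.7° V = -8.151 - j7.681 V.
Step 5 — Current: I = V / Z = -0.01241 - j0.008678 A = 0.01514∠-145.0° A.
Step 6 — Complex power: S = V·I* = 0.1678 + j0.02455 VA.
Step 7 — Real power: P = Re(S) = 0.1678 W.
Step 8 — Reactive power: Q = Im(S) = 0.02455 VAR.
Step 9 — Apparent power: |S| = 0.1696 VA.
Step 10 — Power factor: PF = P/|S| = 0.9895 (lagging).

(a) P = 0.1678 W  (b) Q = 0.02455 VAR  (c) S = 0.1696 VA  (d) PF = 0.9895 (lagging)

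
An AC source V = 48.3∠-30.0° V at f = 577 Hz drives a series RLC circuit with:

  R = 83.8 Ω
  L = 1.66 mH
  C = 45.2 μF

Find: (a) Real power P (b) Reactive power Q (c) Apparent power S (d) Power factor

Step 1 — Angular frequency: ω = 2π·f = 2π·577 = 3625 rad/s.
Step 2 — Component impedances:
  R: Z = R = 83.8 Ω
  L: Z = jωL = j·3625·0.00166 = 0 + j6.018 Ω
  C: Z = 1/(jωC) = -j/(ω·C) = 0 - j6.102 Ω
Step 3 — Series combination: Z_total = R + L + C = 83.8 - j0.08431 Ω = 83.8∠-0.1° Ω.
Step 4 — Source phasor: V = 48.3∠-30.0° V = 41.83 - j24.15 V.
Step 5 — Current: I = V / Z = 0.4994 - j0.2877 A = 0.5764∠-29.9° A.
Step 6 — Complex power: S = V·I* = 27.84 - j0.02801 VA.
Step 7 — Real power: P = Re(S) = 27.84 W.
Step 8 — Reactive power: Q = Im(S) = -0.02801 VAR.
Step 9 — Apparent power: |S| = 27.84 VA.
Step 10 — Power factor: PF = P/|S| = 1 (leading).

(a) P = 27.84 W  (b) Q = -0.02801 VAR  (c) S = 27.84 VA  (d) PF = 1 (leading)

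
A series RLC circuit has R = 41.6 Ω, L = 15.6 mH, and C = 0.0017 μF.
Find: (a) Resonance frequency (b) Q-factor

Step 1 — Resonance condition Im(Z)=0 gives ω₀ = 1/√(LC).
Step 2 — ω₀ = 1/√(0.0156·1.7e-09) = 1.942e+05 rad/s.
Step 3 — f₀ = ω₀/(2π) = 3.091e+04 Hz.
Step 4 — Series Q: Q = ω₀L/R = 1.942e+05·0.0156/41.6 = 72.82.

(a) f₀ = 3.091e+04 Hz  (b) Q = 72.82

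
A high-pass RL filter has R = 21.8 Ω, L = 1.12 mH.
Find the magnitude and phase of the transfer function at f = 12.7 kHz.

Step 1 — Angular frequency: ω = 2π·1.27e+04 = 7.98e+04 rad/s.
Step 2 — Transfer function: H(jω) = jωL/(R + jωL).
Step 3 — Numerator jωL = j·89.37; denominator R + jωL = 21.8 + j89.37.
Step 4 — H = 0.9438 + j0.2302.
Step 5 — Magnitude: |H| = 0.9715 (-0.3 dB); phase: φ = 13.7°.

|H| = 0.9715 (-0.3 dB), φ = 13.7°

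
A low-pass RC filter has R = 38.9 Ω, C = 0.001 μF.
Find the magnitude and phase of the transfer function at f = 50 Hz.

Step 1 — Angular frequency: ω = 2π·50 = 314.2 rad/s.
Step 2 — Transfer function: H(jω) = 1/(1 + jωRC).
Step 3 — Denominator: 1 + jωRC = 1 + j·314.2·38.9·1e-09 = 1 + j1.222e-05.
Step 4 — H = 1 - j1.222e-05.
Step 5 — Magnitude: |H| = 1 (-0.0 dB); phase: φ = -0.0°.

|H| = 1 (-0.0 dB), φ = -0.0°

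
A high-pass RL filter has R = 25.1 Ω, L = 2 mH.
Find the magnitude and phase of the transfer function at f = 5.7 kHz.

Step 1 — Angular frequency: ω = 2π·5700 = 3.581e+04 rad/s.
Step 2 — Transfer function: H(jω) = jωL/(R + jωL).
Step 3 — Numerator jωL = j·71.63; denominator R + jωL = 25.1 + j71.63.
Step 4 — H = 0.8906 + j0.3121.
Step 5 — Magnitude: |H| = 0.9437 (-0.5 dB); phase: φ = 19.3°.

|H| = 0.9437 (-0.5 dB), φ = 19.3°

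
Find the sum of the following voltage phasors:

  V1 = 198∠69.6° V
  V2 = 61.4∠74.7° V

Step 1 — Convert each phasor to rectangular form:
  V1 = 198·(cos(69.6°) + j·sin(69.6°)) = 69.02 + j185.6 V
  V2 = 61.4·(cos(74.7°) + j·sin(74.7°)) = 16.2 + j59.22 V
Step 2 — Sum components: V_total = 85.22 + j244.8 V.
Step 3 — Convert to polar: |V_total| = 259.2 V, ∠V_total = 70.8°.

V_total = 259.2∠70.8° V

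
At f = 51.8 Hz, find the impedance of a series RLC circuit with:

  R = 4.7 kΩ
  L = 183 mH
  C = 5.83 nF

Step 1 — Angular frequency: ω = 2π·f = 2π·51.8 = 325.5 rad/s.
Step 2 — Component impedances:
  R: Z = R = 4700 Ω
  L: Z = jωL = j·325.5·0.183 = 0 + j59.56 Ω
  C: Z = 1/(jωC) = -j/(ω·C) = 0 - j5.27e+05 Ω
Step 3 — Series combination: Z_total = R + L + C = 4700 - j5.27e+05 Ω = 5.27e+05∠-89.5° Ω.

Z = 4700 - j5.27e+05 Ω = 5.27e+05∠-89.5° Ω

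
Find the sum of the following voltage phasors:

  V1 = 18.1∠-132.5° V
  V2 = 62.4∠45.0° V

Step 1 — Convert each phasor to rectangular form:
  V1 = 18.1·(cos(-132.5°) + j·sin(-132.5°)) = -12.23 - j13.34 V
  V2 = 62.4·(cos(45.0°) + j·sin(45.0°)) = 44.12 + j44.12 V
Step 2 — Sum components: V_total = 31.9 + j30.78 V.
Step 3 — Convert to polar: |V_total| = 44.32 V, ∠V_total = 44.0°.

V_total = 44.32∠44.0° V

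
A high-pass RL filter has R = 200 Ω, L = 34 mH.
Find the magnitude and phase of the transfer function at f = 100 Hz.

Step 1 — Angular frequency: ω = 2π·100 = 628.3 rad/s.
Step 2 — Transfer function: H(jω) = jωL/(R + jωL).
Step 3 — Numerator jωL = j·21.36; denominator R + jωL = 200 + j21.36.
Step 4 — H = 0.01128 + j0.1056.
Step 5 — Magnitude: |H| = 0.1062 (-19.5 dB); phase: φ = 83.9°.

|H| = 0.1062 (-19.5 dB), φ = 83.9°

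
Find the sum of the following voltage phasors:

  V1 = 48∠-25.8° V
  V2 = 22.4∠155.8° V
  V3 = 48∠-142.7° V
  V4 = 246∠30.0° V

Step 1 — Convert each phasor to rectangular form:
  V1 = 48·(cos(-25.8°) + j·sin(-25.8°)) = 43.22 - j20.89 V
  V2 = 22.4·(cos(155.8°) + j·sin(155.8°)) = -20.43 + j9.182 V
  V3 = 48·(cos(-142.7°) + j·sin(-142.7°)) = -38.18 - j29.09 V
  V4 = 246·(cos(30.0°) + j·sin(30.0°)) = 213 + j123 V
Step 2 — Sum components: V_total = 197.6 + j82.2 V.
Step 3 — Convert to polar: |V_total| = 214.1 V, ∠V_total = 22.6°.

V_total = 214.1∠22.6° V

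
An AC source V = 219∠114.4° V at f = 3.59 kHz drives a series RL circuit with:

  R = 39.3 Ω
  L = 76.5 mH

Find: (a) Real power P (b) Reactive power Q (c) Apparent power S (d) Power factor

Step 1 — Angular frequency: ω = 2π·f = 2π·3590 = 2.256e+04 rad/s.
Step 2 — Component impedances:
  R: Z = R = 39.3 Ω
  L: Z = jωL = j·2.256e+04·0.0765 = 0 + j1726 Ω
Step 3 — Series combination: Z_total = R + L = 39.3 + j1726 Ω = 1726∠88.7° Ω.
Step 4 — Source phasor: V = 219∠114.4° V = -90.47 + j199.4 V.
Step 5 — Current: I = V / Z = 0.1143 + j0.05503 A = 0.1269∠25.7° A.
Step 6 — Complex power: S = V·I* = 0.6327 + j27.78 VA.
Step 7 — Real power: P = Re(S) = 0.6327 W.
Step 8 — Reactive power: Q = Im(S) = 27.78 VAR.
Step 9 — Apparent power: |S| = 27.79 VA.
Step 10 — Power factor: PF = P/|S| = 0.02277 (lagging).

(a) P = 0.6327 W  (b) Q = 27.78 VAR  (c) S = 27.79 VA  (d) PF = 0.02277 (lagging)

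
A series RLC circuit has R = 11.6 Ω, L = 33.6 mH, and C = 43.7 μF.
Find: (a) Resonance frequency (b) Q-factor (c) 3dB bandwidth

Step 1 — Resonance condition Im(Z)=0 gives ω₀ = 1/√(LC).
Step 2 — ω₀ = 1/√(0.0336·4.37e-05) = 825.3 rad/s.
Step 3 — f₀ = ω₀/(2π) = 131.3 Hz.
Step 4 — Series Q: Q = ω₀L/R = 825.3·0.0336/11.6 = 2.39.
Step 5 — 3dB bandwidth: Δω = ω₀/Q = 345.2 rad/s; BW = Δω/(2π) = 54.95 Hz.

(a) f₀ = 131.3 Hz  (b) Q = 2.39  (c) BW = 54.95 Hz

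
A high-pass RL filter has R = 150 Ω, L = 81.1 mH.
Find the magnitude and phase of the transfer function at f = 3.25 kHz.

Step 1 — Angular frequency: ω = 2π·3250 = 2.042e+04 rad/s.
Step 2 — Transfer function: H(jω) = jωL/(R + jωL).
Step 3 — Numerator jωL = j·1656; denominator R + jωL = 150 + j1656.
Step 4 — H = 0.9919 + j0.08984.
Step 5 — Magnitude: |H| = 0.9959 (-0.0 dB); phase: φ = 5.2°.

|H| = 0.9959 (-0.0 dB), φ = 5.2°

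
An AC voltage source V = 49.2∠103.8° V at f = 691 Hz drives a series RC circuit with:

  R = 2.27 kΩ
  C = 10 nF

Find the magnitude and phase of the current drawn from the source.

Step 1 — Angular frequency: ω = 2π·f = 2π·691 = 4342 rad/s.
Step 2 — Component impedances:
  R: Z = R = 2270 Ω
  C: Z = 1/(jωC) = -j/(ω·C) = 0 - j2.303e+04 Ω
Step 3 — Series combination: Z_total = R + C = 2270 - j2.303e+04 Ω = 2.314e+04∠-84.4° Ω.
Step 4 — Source phasor: V = 49.2∠103.8° V = -11.74 + j47.78 V.
Step 5 — Ohm's law: I = V / Z_total = (-11.74 + j47.78) / (2270 - j2.303e+04) = -0.002104 - j0.0003021 A.
Step 6 — Convert to polar: |I| = 0.002126 A, ∠I = -171.8°.

I = 0.002126∠-171.8° A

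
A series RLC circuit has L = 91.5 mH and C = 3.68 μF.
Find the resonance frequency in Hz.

Step 1 — Resonance condition Im(Z)=0 gives ω₀ = 1/√(LC).
Step 2 — ω₀ = 1/√(0.0915·3.68e-06) = 1723 rad/s.
Step 3 — f₀ = ω₀/(2π) = 274.3 Hz.

f₀ = 274.3 Hz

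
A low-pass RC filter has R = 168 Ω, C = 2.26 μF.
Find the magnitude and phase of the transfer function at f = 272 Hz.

Step 1 — Angular frequency: ω = 2π·272 = 1709 rad/s.
Step 2 — Transfer function: H(jω) = 1/(1 + jωRC).
Step 3 — Denominator: 1 + jωRC = 1 + j·1709·168·2.26e-06 = 1 + j0.6489.
Step 4 — H = 0.7037 - j0.4566.
Step 5 — Magnitude: |H| = 0.8389 (-1.5 dB); phase: φ = -33.0°.

|H| = 0.8389 (-1.5 dB), φ = -33.0°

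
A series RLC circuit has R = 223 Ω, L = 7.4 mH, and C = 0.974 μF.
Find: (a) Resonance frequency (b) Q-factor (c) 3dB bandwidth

Step 1 — Resonance: ω₀ = 1/√(LC) = 1/√(0.0074·9.74e-07) = 1.178e+04 rad/s.
Step 2 — f₀ = ω₀/(2π) = 1875 Hz.
Step 3 — Series Q: Q = ω₀L/R = 1.178e+04·0.0074/223 = 0.3909.
Step 4 — Bandwidth: Δω = ω₀/Q = 3.014e+04 rad/s; BW = Δω/(2π) = 4796 Hz.

(a) f₀ = 1875 Hz  (b) Q = 0.3909  (c) BW = 4796 Hz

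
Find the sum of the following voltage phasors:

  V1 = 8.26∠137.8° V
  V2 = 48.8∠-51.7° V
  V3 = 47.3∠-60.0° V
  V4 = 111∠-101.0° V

Step 1 — Convert each phasor to rectangular form:
  V1 = 8.26·(cos(137.8°) + j·sin(137.8°)) = -6.119 + j5.548 V
  V2 = 48.8·(cos(-51.7°) + j·sin(-51.7°)) = 30.25 - j38.3 V
  V3 = 47.3·(cos(-60.0°) + j·sin(-60.0°)) = 23.65 - j40.96 V
  V4 = 111·(cos(-101.0°) + j·sin(-101.0°)) = -21.18 - j109 V
Step 2 — Sum components: V_total = 26.6 - j182.7 V.
Step 3 — Convert to polar: |V_total| = 184.6 V, ∠V_total = -81.7°.

V_total = 184.6∠-81.7° V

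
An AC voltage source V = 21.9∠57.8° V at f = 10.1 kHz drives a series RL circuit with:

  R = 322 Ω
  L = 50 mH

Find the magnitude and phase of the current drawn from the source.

Step 1 — Angular frequency: ω = 2π·f = 2π·1.01e+04 = 6.346e+04 rad/s.
Step 2 — Component impedances:
  R: Z = R = 322 Ω
  L: Z = jωL = j·6.346e+04·0.05 = 0 + j3173 Ω
Step 3 — Series combination: Z_total = R + L = 322 + j3173 Ω = 3189∠84.2° Ω.
Step 4 — Source phasor: V = 21.9∠57.8° V = 11.67 + j18.53 V.
Step 5 — Ohm's law: I = V / Z_total = (11.67 + j18.53) / (322 + j3173) = 0.00615 - j0.003054 A.
Step 6 — Convert to polar: |I| = 0.006867 A, ∠I = -26.4°.

I = 0.006867∠-26.4° A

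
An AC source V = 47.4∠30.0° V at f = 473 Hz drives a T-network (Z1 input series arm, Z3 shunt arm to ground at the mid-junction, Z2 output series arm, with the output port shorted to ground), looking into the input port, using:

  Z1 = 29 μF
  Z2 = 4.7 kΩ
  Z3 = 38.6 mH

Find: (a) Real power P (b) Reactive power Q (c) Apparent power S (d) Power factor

Step 1 — Angular frequency: ω = 2π·f = 2π·473 = 2972 rad/s.
Step 2 — Component impedances:
  Z1: Z = 1/(jωC) = -j/(ω·C) = 0 - j11.6 Ω
  Z2: Z = R = 4700 Ω
  Z3: Z = jωL = j·2972·0.0386 = 0 + j114.7 Ω
Step 3 — With the output port shorted to ground, the output series arm Z2 runs from the junction to ground; the shunt arm Z3 also runs from the junction to ground. They appear in parallel: Z3 || Z2 = 2.798 + j114.6 Ω.
Step 4 — Series with input arm Z1: Z_in = Z1 + (Z3 || Z2) = 2.798 + j103 Ω = 103.1∠88.4° Ω.
Step 5 — Source phasor: V = 47.4∠30.0° V = 41.05 + j23.7 V.
Step 6 — Current: I = V / Z = 0.2406 - j0.3918 A = 0.4598∠-58.4° A.
Step 7 — Complex power: S = V·I* = 0.5917 + j21.79 VA.
Step 8 — Real power: P = Re(S) = 0.5917 W.
Step 9 — Reactive power: Q = Im(S) = 21.79 VAR.
Step 10 — Apparent power: |S| = 21.8 VA.
Step 11 — Power factor: PF = P/|S| = 0.02715 (lagging).

(a) P = 0.5917 W  (b) Q = 21.79 VAR  (c) S = 21.8 VA  (d) PF = 0.02715 (lagging)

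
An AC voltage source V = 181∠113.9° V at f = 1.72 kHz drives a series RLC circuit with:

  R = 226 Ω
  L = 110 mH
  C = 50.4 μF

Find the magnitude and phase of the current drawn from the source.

Step 1 — Angular frequency: ω = 2π·f = 2π·1720 = 1.081e+04 rad/s.
Step 2 — Component impedances:
  R: Z = R = 226 Ω
  L: Z = jωL = j·1.081e+04·0.11 = 0 + j1189 Ω
  C: Z = 1/(jωC) = -j/(ω·C) = 0 - j1.836 Ω
Step 3 — Series combination: Z_total = R + L + C = 226 + j1187 Ω = 1208∠79.2° Ω.
Step 4 — Source phasor: V = 181∠113.9° V = -73.33 + j165.5 V.
Step 5 — Ohm's law: I = V / Z_total = (-73.33 + j165.5) / (226 + j1187) = 0.1232 + j0.08524 A.
Step 6 — Convert to polar: |I| = 0.1498 A, ∠I = 34.7°.

I = 0.1498∠34.7° A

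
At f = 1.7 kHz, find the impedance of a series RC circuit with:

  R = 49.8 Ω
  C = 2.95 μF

Step 1 — Angular frequency: ω = 2π·f = 2π·1700 = 1.068e+04 rad/s.
Step 2 — Component impedances:
  R: Z = R = 49.8 Ω
  C: Z = 1/(jωC) = -j/(ω·C) = 0 - j31.74 Ω
Step 3 — Series combination: Z_total = R + C = 49.8 - j31.74 Ω = 59.05∠-32.5° Ω.

Z = 49.8 - j31.74 Ω = 59.05∠-32.5° Ω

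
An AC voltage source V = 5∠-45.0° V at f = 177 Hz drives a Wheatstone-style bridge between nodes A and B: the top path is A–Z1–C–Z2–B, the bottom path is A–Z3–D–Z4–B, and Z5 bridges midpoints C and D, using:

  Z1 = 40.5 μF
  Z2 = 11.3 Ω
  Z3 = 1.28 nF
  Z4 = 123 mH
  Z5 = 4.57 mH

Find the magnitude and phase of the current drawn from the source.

Step 1 — Angular frequency: ω = 2π·f = 2π·177 = 1112 rad/s.
Step 2 — Component impedances:
  Z1: Z = 1/(jωC) = -j/(ω·C) = 0 - j22.2 Ω
  Z2: Z = R = 11.3 Ω
  Z3: Z = 1/(jωC) = -j/(ω·C) = 0 - j7.025e+05 Ω
  Z4: Z = jωL = j·1112·0.123 = 0 + j136.8 Ω
  Z5: Z = jωL = j·1112·0.00457 = 0 + j5.082 Ω
Step 3 — Bridge requires nodal analysis (the Z5 bridge couples midpoints C and D, so the two paths cannot be reduced to a simple series/parallel combination). Setting node B to ground and injecting 1 A at node A, the 3-node admittance system at A, C, D solves to V_A = Z_AB = 11.23 - j21.31 Ω = 24.08∠-62.2° Ω.
Step 4 — Source phasor: V = 5∠-45.0° V = 3.536 - j3.536 V.
Step 5 — Ohm's law: I = V / Z_total = (3.536 - j3.536) / (11.23 - j21.31) = 0.1983 + j0.06143 A.
Step 6 — Convert to polar: |I| = 0.2076 A, ∠I = 17.2°.

I = 0.2076∠17.2° A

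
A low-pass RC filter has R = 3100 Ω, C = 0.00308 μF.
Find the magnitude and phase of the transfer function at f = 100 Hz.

Step 1 — Angular frequency: ω = 2π·100 = 628.3 rad/s.
Step 2 — Transfer function: H(jω) = 1/(1 + jωRC).
Step 3 — Denominator: 1 + jωRC = 1 + j·628.3·3100·3.08e-09 = 1 + j0.005999.
Step 4 — H = 1 - j0.005999.
Step 5 — Magnitude: |H| = 1 (-0.0 dB); phase: φ = -0.3°.

|H| = 1 (-0.0 dB), φ = -0.3°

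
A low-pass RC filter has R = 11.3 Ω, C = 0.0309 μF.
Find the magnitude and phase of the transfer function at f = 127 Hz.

Step 1 — Angular frequency: ω = 2π·127 = 798 rad/s.
Step 2 — Transfer function: H(jω) = 1/(1 + jωRC).
Step 3 — Denominator: 1 + jωRC = 1 + j·798·11.3·3.09e-08 = 1 + j0.0002786.
Step 4 — H = 1 - j0.0002786.
Step 5 — Magnitude: |H| = 1 (-0.0 dB); phase: φ = -0.0°.

|H| = 1 (-0.0 dB), φ = -0.0°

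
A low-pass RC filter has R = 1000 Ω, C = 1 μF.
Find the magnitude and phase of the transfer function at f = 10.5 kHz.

Step 1 — Angular frequency: ω = 2π·1.05e+04 = 6.597e+04 rad/s.
Step 2 — Transfer function: H(jω) = 1/(1 + jωRC).
Step 3 — Denominator: 1 + jωRC = 1 + j·6.597e+04·1000·1e-06 = 1 + j65.97.
Step 4 — H = 0.0002297 - j0.01515.
Step 5 — Magnitude: |H| = 0.01516 (-36.4 dB); phase: φ = -89.1°.

|H| = 0.01516 (-36.4 dB), φ = -89.1°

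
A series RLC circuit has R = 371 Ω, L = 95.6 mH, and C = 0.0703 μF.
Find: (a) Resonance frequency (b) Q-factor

Step 1 — Resonance condition Im(Z)=0 gives ω₀ = 1/√(LC).
Step 2 — ω₀ = 1/√(0.0956·7.03e-08) = 1.22e+04 rad/s.
Step 3 — f₀ = ω₀/(2π) = 1941 Hz.
Step 4 — Series Q: Q = ω₀L/R = 1.22e+04·0.0956/371 = 3.143.

(a) f₀ = 1941 Hz  (b) Q = 3.143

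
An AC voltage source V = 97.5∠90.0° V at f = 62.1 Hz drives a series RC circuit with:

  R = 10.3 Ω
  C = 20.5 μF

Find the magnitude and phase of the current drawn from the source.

Step 1 — Angular frequency: ω = 2π·f = 2π·62.1 = 390.2 rad/s.
Step 2 — Component impedances:
  R: Z = R = 10.3 Ω
  C: Z = 1/(jωC) = -j/(ω·C) = 0 - j125 Ω
Step 3 — Series combination: Z_total = R + C = 10.3 - j125 Ω = 125.4∠-85.3° Ω.
Step 4 — Source phasor: V = 97.5∠90.0° V = 0 + j97.5 V.
Step 5 — Ohm's law: I = V / Z_total = (0 + j97.5) / (10.3 - j125) = -0.7746 + j0.06382 A.
Step 6 — Convert to polar: |I| = 0.7773 A, ∠I = 175.3°.

I = 0.7773∠175.3° A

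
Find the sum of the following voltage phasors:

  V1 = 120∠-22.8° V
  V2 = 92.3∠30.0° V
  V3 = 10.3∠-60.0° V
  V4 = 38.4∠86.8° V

Step 1 — Convert each phasor to rectangular form:
  V1 = 120·(cos(-22.8°) + j·sin(-22.8°)) = 110.6 - j46.5 V
  V2 = 92.3·(cos(30.0°) + j·sin(30.0°)) = 79.93 + j46.15 V
  V3 = 10.3·(cos(-60.0°) + j·sin(-60.0°)) = 5.15 - j8.92 V
  V4 = 38.4·(cos(86.8°) + j·sin(86.8°)) = 2.144 + j38.34 V
Step 2 — Sum components: V_total = 197.9 + j29.07 V.
Step 3 — Convert to polar: |V_total| = 200 V, ∠V_total = 8.4°.

V_total = 200∠8.4° V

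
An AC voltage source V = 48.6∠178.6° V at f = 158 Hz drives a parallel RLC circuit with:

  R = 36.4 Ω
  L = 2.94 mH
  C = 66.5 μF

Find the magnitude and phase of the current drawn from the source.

Step 1 — Angular frequency: ω = 2π·f = 2π·158 = 992.7 rad/s.
Step 2 — Component impedances:
  R: Z = R = 36.4 Ω
  L: Z = jωL = j·992.7·0.00294 = 0 + j2.919 Ω
  C: Z = 1/(jωC) = -j/(ω·C) = 0 - j15.15 Ω
Step 3 — Parallel combination: 1/Z_total = 1/R + 1/L + 1/C; Z_total = 0.3556 + j3.58 Ω = 3.598∠84.3° Ω.
Step 4 — Source phasor: V = 48.6∠178.6° V = -48.59 + j1.187 V.
Step 5 — Ohm's law: I = V / Z_total = (-48.59 + j1.187) / (0.3556 + j3.58) = -1.006 + j13.47 A.
Step 6 — Convert to polar: |I| = 13.51 A, ∠I = 94.3°.

I = 13.51∠94.3° A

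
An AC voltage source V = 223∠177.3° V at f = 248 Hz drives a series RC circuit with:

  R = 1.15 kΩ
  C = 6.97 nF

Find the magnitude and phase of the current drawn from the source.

Step 1 — Angular frequency: ω = 2π·f = 2π·248 = 1558 rad/s.
Step 2 — Component impedances:
  R: Z = R = 1150 Ω
  C: Z = 1/(jωC) = -j/(ω·C) = 0 - j9.207e+04 Ω
Step 3 — Series combination: Z_total = R + C = 1150 - j9.207e+04 Ω = 9.208e+04∠-89.3° Ω.
Step 4 — Source phasor: V = 223∠177.3° V = -222.8 + j10.5 V.
Step 5 — Ohm's law: I = V / Z_total = (-222.8 + j10.5) / (1150 - j9.207e+04) = -0.0001443 - j0.002417 A.
Step 6 — Convert to polar: |I| = 0.002422 A, ∠I = -93.4°.

I = 0.002422∠-93.4° A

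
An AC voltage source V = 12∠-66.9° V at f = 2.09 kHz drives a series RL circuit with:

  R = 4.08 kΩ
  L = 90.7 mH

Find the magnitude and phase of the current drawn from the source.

Step 1 — Angular frequency: ω = 2π·f = 2π·2090 = 1.313e+04 rad/s.
Step 2 — Component impedances:
  R: Z = R = 4080 Ω
  L: Z = jωL = j·1.313e+04·0.0907 = 0 + j1191 Ω
Step 3 — Series combination: Z_total = R + L = 4080 + j1191 Ω = 4250∠16.3° Ω.
Step 4 — Source phasor: V = 12∠-66.9° V = 4.708 - j11.04 V.
Step 5 — Ohm's law: I = V / Z_total = (4.708 - j11.04) / (4080 + j1191) = 0.0003356 - j0.002803 A.
Step 6 — Convert to polar: |I| = 0.002823 A, ∠I = -83.2°.

I = 0.002823∠-83.2° A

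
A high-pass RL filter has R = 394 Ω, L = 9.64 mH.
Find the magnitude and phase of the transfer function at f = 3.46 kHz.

Step 1 — Angular frequency: ω = 2π·3460 = 2.174e+04 rad/s.
Step 2 — Transfer function: H(jω) = jωL/(R + jωL).
Step 3 — Numerator jωL = j·209.6; denominator R + jωL = 394 + j209.6.
Step 4 — H = 0.2205 + j0.4146.
Step 5 — Magnitude: |H| = 0.4696 (-6.6 dB); phase: φ = 62.0°.

|H| = 0.4696 (-6.6 dB), φ = 62.0°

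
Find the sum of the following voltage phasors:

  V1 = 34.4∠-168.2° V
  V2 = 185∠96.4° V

Step 1 — Convert each phasor to rectangular form:
  V1 = 34.4·(cos(-168.2°) + j·sin(-168.2°)) = -33.67 - j7.035 V
  V2 = 185·(cos(96.4°) + j·sin(96.4°)) = -20.62 + j183.8 V
Step 2 — Sum components: V_total = -54.29 + j176.8 V.
Step 3 — Convert to polar: |V_total| = 185 V, ∠V_total = 107.1°.

V_total = 185∠107.1° V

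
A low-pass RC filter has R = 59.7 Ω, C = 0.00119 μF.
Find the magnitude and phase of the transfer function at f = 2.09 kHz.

Step 1 — Angular frequency: ω = 2π·2090 = 1.313e+04 rad/s.
Step 2 — Transfer function: H(jω) = 1/(1 + jωRC).
Step 3 — Denominator: 1 + jωRC = 1 + j·1.313e+04·59.7·1.19e-09 = 1 + j0.0009329.
Step 4 — H = 1 - j0.0009329.
Step 5 — Magnitude: |H| = 1 (-0.0 dB); phase: φ = -0.1°.

|H| = 1 (-0.0 dB), φ = -0.1°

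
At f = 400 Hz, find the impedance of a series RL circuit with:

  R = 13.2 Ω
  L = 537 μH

Step 1 — Angular frequency: ω = 2π·f = 2π·400 = 2513 rad/s.
Step 2 — Component impedances:
  R: Z = R = 13.2 Ω
  L: Z = jωL = j·2513·0.000537 = 0 + j1.35 Ω
Step 3 — Series combination: Z_total = R + L = 13.2 + j1.35 Ω = 13.27∠5.8° Ω.

Z = 13.2 + j1.35 Ω = 13.27∠5.8° Ω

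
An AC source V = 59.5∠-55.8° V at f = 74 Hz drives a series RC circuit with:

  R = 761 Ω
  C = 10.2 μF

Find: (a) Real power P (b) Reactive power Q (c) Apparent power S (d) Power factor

Step 1 — Angular frequency: ω = 2π·f = 2π·74 = 465 rad/s.
Step 2 — Component impedances:
  R: Z = R = 761 Ω
  C: Z = 1/(jωC) = -j/(ω·C) = 0 - j210.9 Ω
Step 3 — Series combination: Z_total = R + C = 761 - j210.9 Ω = 789.7∠-15.5° Ω.
Step 4 — Source phasor: V = 59.5∠-55.8° V = 33.44 - j49.21 V.
Step 5 — Current: I = V / Z = 0.05745 - j0.04875 A = 0.07535∠-40.3° A.
Step 6 — Complex power: S = V·I* = 4.32 - j1.197 VA.
Step 7 — Real power: P = Re(S) = 4.32 W.
Step 8 — Reactive power: Q = Im(S) = -1.197 VAR.
Step 9 — Apparent power: |S| = 4.483 VA.
Step 10 — Power factor: PF = P/|S| = 0.9637 (leading).

(a) P = 4.32 W  (b) Q = -1.197 VAR  (c) S = 4.483 VA  (d) PF = 0.9637 (leading)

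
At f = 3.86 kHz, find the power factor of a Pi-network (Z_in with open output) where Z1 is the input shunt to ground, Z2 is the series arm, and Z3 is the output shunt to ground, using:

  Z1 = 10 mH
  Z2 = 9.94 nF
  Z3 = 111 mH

Step 1 — Angular frequency: ω = 2π·f = 2π·3860 = 2.425e+04 rad/s.
Step 2 — Component impedances:
  Z1: Z = jωL = j·2.425e+04·0.01 = 0 + j242.5 Ω
  Z2: Z = 1/(jωC) = -j/(ω·C) = 0 - j4148 Ω
  Z3: Z = jωL = j·2.425e+04·0.111 = 0 + j2692 Ω
Step 3 — With open output, the series arm Z2 and the output shunt Z3 appear in series to ground: Z2 + Z3 = 0 - j1456 Ω.
Step 4 — Parallel with input shunt Z1: Z_in = Z1 || (Z2 + Z3) = 0 + j291 Ω = 291∠90.0° Ω.
Step 5 — Power factor: PF = cos(φ) = Re(Z)/|Z| = -0/291 = -0.
Step 6 — Type: Im(Z) = 291 ⇒ lagging (phase φ = 90.0°).

PF = -0 (lagging, φ = 90.0°)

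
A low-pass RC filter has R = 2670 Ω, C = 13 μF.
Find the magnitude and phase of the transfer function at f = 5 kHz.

Step 1 — Angular frequency: ω = 2π·5000 = 3.142e+04 rad/s.
Step 2 — Transfer function: H(jω) = 1/(1 + jωRC).
Step 3 — Denominator: 1 + jωRC = 1 + j·3.142e+04·2670·1.3e-05 = 1 + j1090.
Step 4 — H = 8.41e-07 - j0.0009171.
Step 5 — Magnitude: |H| = 0.0009171 (-60.8 dB); phase: φ = -89.9°.

|H| = 0.0009171 (-60.8 dB), φ = -89.9°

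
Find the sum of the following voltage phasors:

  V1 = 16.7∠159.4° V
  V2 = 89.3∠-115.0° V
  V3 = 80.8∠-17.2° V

Step 1 — Convert each phasor to rectangular form:
  V1 = 16.7·(cos(159.4°) + j·sin(159.4°)) = -15.63 + j5.876 V
  V2 = 89.3·(cos(-115.0°) + j·sin(-115.0°)) = -37.74 - j80.93 V
  V3 = 80.8·(cos(-17.2°) + j·sin(-17.2°)) = 77.19 - j23.89 V
Step 2 — Sum components: V_total = 23.81 - j98.95 V.
Step 3 — Convert to polar: |V_total| = 101.8 V, ∠V_total = -76.5°.

V_total = 101.8∠-76.5° V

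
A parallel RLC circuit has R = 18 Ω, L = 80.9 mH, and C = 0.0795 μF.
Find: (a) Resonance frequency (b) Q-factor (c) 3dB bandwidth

Step 1 — Resonance: ω₀ = 1/√(LC) = 1/√(0.0809·7.95e-08) = 1.247e+04 rad/s.
Step 2 — f₀ = ω₀/(2π) = 1985 Hz.
Step 3 — Parallel Q: Q = R/(ω₀L) = 18/(1.247e+04·0.0809) = 0.01784.
Step 4 — Bandwidth: Δω = ω₀/Q = 6.988e+05 rad/s; BW = Δω/(2π) = 1.112e+05 Hz.

(a) f₀ = 1985 Hz  (b) Q = 0.01784  (c) BW = 1.112e+05 Hz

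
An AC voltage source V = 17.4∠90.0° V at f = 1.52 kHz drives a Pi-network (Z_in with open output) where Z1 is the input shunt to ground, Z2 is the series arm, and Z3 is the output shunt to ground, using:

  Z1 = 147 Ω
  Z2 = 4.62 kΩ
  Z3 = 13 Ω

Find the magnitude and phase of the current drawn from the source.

Step 1 — Angular frequency: ω = 2π·f = 2π·1520 = 9550 rad/s.
Step 2 — Component impedances:
  Z1: Z = R = 147 Ω
  Z2: Z = R = 4620 Ω
  Z3: Z = R = 13 Ω
Step 3 — With open output, the series arm Z2 and the output shunt Z3 appear in series to ground: Z2 + Z3 = 4633 Ω.
Step 4 — Parallel with input shunt Z1: Z_in = Z1 || (Z2 + Z3) = 142.5 Ω = 142.5∠0.0° Ω.
Step 5 — Source phasor: V = 17.4∠90.0° V = 0 + j17.4 V.
Step 6 — Ohm's law: I = V / Z_total = (0 + j17.4) / (142.5) = 0 + j0.1221 A.
Step 7 — Convert to polar: |I| = 0.1221 A, ∠I = 90.0°.

I = 0.1221∠90.0° A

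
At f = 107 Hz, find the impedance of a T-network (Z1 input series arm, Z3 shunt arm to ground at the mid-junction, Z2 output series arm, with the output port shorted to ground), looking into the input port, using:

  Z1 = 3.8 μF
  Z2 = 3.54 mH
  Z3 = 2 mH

Step 1 — Angular frequency: ω = 2π·f = 2π·107 = 672.3 rad/s.
Step 2 — Component impedances:
  Z1: Z = 1/(jωC) = -j/(ω·C) = 0 - j391.4 Ω
  Z2: Z = jωL = j·672.3·0.00354 = 0 + j2.38 Ω
  Z3: Z = jωL = j·672.3·0.002 = 0 + j1.345 Ω
Step 3 — With the output port shorted to ground, the output series arm Z2 runs from the junction to ground; the shunt arm Z3 also runs from the junction to ground. They appear in parallel: Z3 || Z2 = 0 + j0.8592 Ω.
Step 4 — Series with input arm Z1: Z_in = Z1 + (Z3 || Z2) = 0 - j390.6 Ω = 390.6∠-90.0° Ω.

Z = 0 - j390.6 Ω = 390.6∠-90.0° Ω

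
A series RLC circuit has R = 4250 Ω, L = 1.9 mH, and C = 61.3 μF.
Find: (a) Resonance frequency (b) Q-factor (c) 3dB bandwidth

Step 1 — Resonance: ω₀ = 1/√(LC) = 1/√(0.0019·6.13e-05) = 2930 rad/s.
Step 2 — f₀ = ω₀/(2π) = 466.4 Hz.
Step 3 — Series Q: Q = ω₀L/R = 2930·0.0019/4250 = 0.00131.
Step 4 — Bandwidth: Δω = ω₀/Q = 2.237e+06 rad/s; BW = Δω/(2π) = 3.56e+05 Hz.

(a) f₀ = 466.4 Hz  (b) Q = 0.00131  (c) BW = 3.56e+05 Hz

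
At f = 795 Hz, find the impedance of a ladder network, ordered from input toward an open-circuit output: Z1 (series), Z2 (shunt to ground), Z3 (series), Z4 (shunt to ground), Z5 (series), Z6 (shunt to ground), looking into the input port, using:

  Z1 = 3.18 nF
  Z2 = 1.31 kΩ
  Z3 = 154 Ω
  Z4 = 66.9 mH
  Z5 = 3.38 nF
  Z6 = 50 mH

Step 1 — Angular frequency: ω = 2π·f = 2π·795 = 4995 rad/s.
Step 2 — Component impedances:
  Z1: Z = 1/(jωC) = -j/(ω·C) = 0 - j6.295e+04 Ω
  Z2: Z = R = 1310 Ω
  Z3: Z = R = 154 Ω
  Z4: Z = jωL = j·4995·0.0669 = 0 + j334.2 Ω
  Z5: Z = 1/(jωC) = -j/(ω·C) = 0 - j5.923e+04 Ω
  Z6: Z = jωL = j·4995·0.05 = 0 + j249.8 Ω
Step 3 — Ladder network (open output): work backward from the far end, alternating series and parallel combinations. Z_in = 196.5 - j6.27e+04 Ω = 6.27e+04∠-89.8° Ω.

Z = 196.5 - j6.27e+04 Ω = 6.27e+04∠-89.8° Ω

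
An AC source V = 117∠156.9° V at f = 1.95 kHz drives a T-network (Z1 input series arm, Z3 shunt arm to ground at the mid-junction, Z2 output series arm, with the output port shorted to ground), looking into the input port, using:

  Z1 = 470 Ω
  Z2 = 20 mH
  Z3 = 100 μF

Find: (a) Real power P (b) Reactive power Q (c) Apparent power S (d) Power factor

Step 1 — Angular frequency: ω = 2π·f = 2π·1950 = 1.225e+04 rad/s.
Step 2 — Component impedances:
  Z1: Z = R = 470 Ω
  Z2: Z = jωL = j·1.225e+04·0.02 = 0 + j245 Ω
  Z3: Z = 1/(jωC) = -j/(ω·C) = 0 - j0.8162 Ω
Step 3 — With the output port shorted to ground, the output series arm Z2 runs from the junction to ground; the shunt arm Z3 also runs from the junction to ground. They appear in parallel: Z3 || Z2 = 0 - j0.8189 Ω.
Step 4 — Series with input arm Z1: Z_in = Z1 + (Z3 || Z2) = 470 - j0.8189 Ω = 470∠-0.1° Ω.
Step 5 — Source phasor: V = 117∠156.9° V = -107.6 + j45.9 V.
Step 6 — Current: I = V / Z = -0.2291 + j0.09727 A = 0.2489∠157.0° A.
Step 7 — Complex power: S = V·I* = 29.13 - j0.05075 VA.
Step 8 — Real power: P = Re(S) = 29.13 W.
Step 9 — Reactive power: Q = Im(S) = -0.05075 VAR.
Step 10 — Apparent power: |S| = 29.13 VA.
Step 11 — Power factor: PF = P/|S| = 1 (leading).

(a) P = 29.13 W  (b) Q = -0.05075 VAR  (c) S = 29.13 VA  (d) PF = 1 (leading)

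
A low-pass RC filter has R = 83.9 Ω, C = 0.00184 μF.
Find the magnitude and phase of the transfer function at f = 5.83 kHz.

Step 1 — Angular frequency: ω = 2π·5830 = 3.663e+04 rad/s.
Step 2 — Transfer function: H(jω) = 1/(1 + jωRC).
Step 3 — Denominator: 1 + jωRC = 1 + j·3.663e+04·83.9·1.84e-09 = 1 + j0.005655.
Step 4 — H = 1 - j0.005655.
Step 5 — Magnitude: |H| = 1 (-0.0 dB); phase: φ = -0.3°.

|H| = 1 (-0.0 dB), φ = -0.3°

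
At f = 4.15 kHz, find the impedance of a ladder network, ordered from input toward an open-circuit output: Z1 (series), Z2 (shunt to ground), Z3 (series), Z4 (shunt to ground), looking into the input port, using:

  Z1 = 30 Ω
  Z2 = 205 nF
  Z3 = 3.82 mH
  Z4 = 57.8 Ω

Step 1 — Angular frequency: ω = 2π·f = 2π·4150 = 2.608e+04 rad/s.
Step 2 — Component impedances:
  Z1: Z = R = 30 Ω
  Z2: Z = 1/(jωC) = -j/(ω·C) = 0 - j187.1 Ω
  Z3: Z = jωL = j·2.608e+04·0.00382 = 0 + j99.61 Ω
  Z4: Z = R = 57.8 Ω
Step 3 — Ladder network (open output): work backward from the far end, alternating series and parallel combinations. Z_in = 214 + j91.43 Ω = 232.7∠23.1° Ω.

Z = 214 + j91.43 Ω = 232.7∠23.1° Ω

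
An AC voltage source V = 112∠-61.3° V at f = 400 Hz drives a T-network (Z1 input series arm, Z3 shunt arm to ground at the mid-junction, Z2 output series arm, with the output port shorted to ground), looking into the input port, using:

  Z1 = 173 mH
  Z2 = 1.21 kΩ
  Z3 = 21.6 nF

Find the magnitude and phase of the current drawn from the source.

Step 1 — Angular frequency: ω = 2π·f = 2π·400 = 2513 rad/s.
Step 2 — Component impedances:
  Z1: Z = jωL = j·2513·0.173 = 0 + j434.8 Ω
  Z2: Z = R = 1210 Ω
  Z3: Z = 1/(jωC) = -j/(ω·C) = 0 - j1.842e+04 Ω
Step 3 — With the output port shorted to ground, the output series arm Z2 runs from the junction to ground; the shunt arm Z3 also runs from the junction to ground. They appear in parallel: Z3 || Z2 = 1205 - j79.14 Ω.
Step 4 — Series with input arm Z1: Z_in = Z1 + (Z3 || Z2) = 1205 + j355.7 Ω = 1256∠16.4° Ω.
Step 5 — Source phasor: V = 112∠-61.3° V = 53.79 - j98.24 V.
Step 6 — Ohm's law: I = V / Z_total = (53.79 - j98.24) / (1205 + j355.7) = 0.01892 - j0.08713 A.
Step 7 — Convert to polar: |I| = 0.08916 A, ∠I = -77.7°.

I = 0.08916∠-77.7° A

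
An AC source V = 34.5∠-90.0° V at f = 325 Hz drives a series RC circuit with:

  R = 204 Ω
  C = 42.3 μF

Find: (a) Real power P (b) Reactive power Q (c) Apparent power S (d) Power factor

Step 1 — Angular frequency: ω = 2π·f = 2π·325 = 2042 rad/s.
Step 2 — Component impedances:
  R: Z = R = 204 Ω
  C: Z = 1/(jωC) = -j/(ω·C) = 0 - j11.58 Ω
Step 3 — Series combination: Z_total = R + C = 204 - j11.58 Ω = 204.3∠-3.2° Ω.
Step 4 — Source phasor: V = 34.5∠-90.0° V = 0 - j34.5 V.
Step 5 — Current: I = V / Z = 0.009567 - j0.1686 A = 0.1688∠-86.8° A.
Step 6 — Complex power: S = V·I* = 5.816 - j0.33 VA.
Step 7 — Real power: P = Re(S) = 5.816 W.
Step 8 — Reactive power: Q = Im(S) = -0.33 VAR.
Step 9 — Apparent power: |S| = 5.825 VA.
Step 10 — Power factor: PF = P/|S| = 0.9984 (leading).

(a) P = 5.816 W  (b) Q = -0.33 VAR  (c) S = 5.825 VA  (d) PF = 0.9984 (leading)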